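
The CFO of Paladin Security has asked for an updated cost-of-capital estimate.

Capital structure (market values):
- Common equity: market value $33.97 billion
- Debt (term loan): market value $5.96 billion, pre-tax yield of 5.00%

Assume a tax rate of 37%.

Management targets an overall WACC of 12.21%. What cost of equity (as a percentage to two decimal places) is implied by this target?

13.80%

Total capital V = 33.97 + 5.96 = 39.93.
Equity weight = 33.97/39.93 = 0.8507.
Term loan weight = 5.96/39.93 = 0.1493.
Debt contribution = 0.1493 × 5% × (1 − 37%) = 0.4702%.
Required equity contribution = 12.21% − 0.4702% = 11.7398%.
Re = 11.7398% / 0.8507 = 13.7996%.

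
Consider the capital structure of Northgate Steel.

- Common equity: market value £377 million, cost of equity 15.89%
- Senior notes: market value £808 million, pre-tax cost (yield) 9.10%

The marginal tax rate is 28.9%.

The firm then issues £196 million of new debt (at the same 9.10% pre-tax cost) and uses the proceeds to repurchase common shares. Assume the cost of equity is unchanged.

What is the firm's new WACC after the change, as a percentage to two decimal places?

After the change:
Total capital V = 181 + 1004 = 1185.
Equity: weight = 181/1185 = 0.1527; cost = 15.89%.
Senior notes: weight = 1004/1185 = 0.8473; after-tax cost = 9.1% × (1 − 28.9%) = 6.4701%.
WACC = 0.1527 × 15.8900% + 0.8473 × 6.4701% = 7.9089%.

7.91%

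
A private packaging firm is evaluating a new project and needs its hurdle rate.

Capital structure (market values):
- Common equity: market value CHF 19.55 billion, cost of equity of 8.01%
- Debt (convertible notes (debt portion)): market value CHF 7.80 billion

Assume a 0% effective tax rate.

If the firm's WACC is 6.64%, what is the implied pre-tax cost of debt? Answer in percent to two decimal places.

3.21%

Total capital V = 19.55 + 7.8 = 27.35.
Equity weight = 19.55/27.35 = 0.7148.
Convertible notes (debt portion) weight = 7.8/27.35 = 0.2852.
Equity contribution = 0.7148 × 8.01% = 5.7256%.
Remaining for debt = 6.64% − 5.7256% = 0.9144%.
Rd × (1 − 0%) × 0.2852 = 0.9144%  ⇒  Rd = 3.2062%.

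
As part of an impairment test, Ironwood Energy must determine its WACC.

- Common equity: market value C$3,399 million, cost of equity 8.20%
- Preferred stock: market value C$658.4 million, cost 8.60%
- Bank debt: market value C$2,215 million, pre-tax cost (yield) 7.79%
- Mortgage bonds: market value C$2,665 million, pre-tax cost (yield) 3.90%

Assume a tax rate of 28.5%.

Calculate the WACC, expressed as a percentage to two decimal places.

Total capital V = 3399 + 658.4 + 2215 + 2665 = 8937.4.
Equity: weight = 3399/8937.4 = 0.3803; cost = 8.2%.
Preferred: weight = 658.4/8937.4 = 0.0737; cost = 8.6%.
Bank debt: weight = 2215/8937.4 = 0.2478; after-tax cost = 7.79% × (1 − 28.5%) = 5.5699%.
Mortgage bonds: weight = 2665/8937.4 = 0.2982; after-tax cost = 3.9% × (1 − 28.5%) = 2.7885%.
WACC = 0.3803 × 8.2000% + 0.0737 × 8.6000% + 0.2478 × 5.5699% + 0.2982 × 2.7885% = 5.9640%.

5.96%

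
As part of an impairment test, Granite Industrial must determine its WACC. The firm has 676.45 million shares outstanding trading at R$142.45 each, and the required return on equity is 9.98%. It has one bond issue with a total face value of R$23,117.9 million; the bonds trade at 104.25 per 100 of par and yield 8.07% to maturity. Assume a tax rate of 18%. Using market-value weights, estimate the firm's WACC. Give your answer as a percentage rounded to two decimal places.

Market value of equity E = 142.45 × 676.45m = 96360.3025m. Market value of debt D = 23117.9m × 104.25/100 = 24100.41075m.
Total capital V = 96360.3025 + 24100.41075 = 120460.71325.
Equity: weight = 96360.3025/120460.71325 = 0.7999; cost = 9.98%.
Bonds outstanding: weight = 24100.41075/120460.71325 = 0.2001; after-tax cost = 8.07% × (1 − 18%) = 6.6174%.
WACC = 0.7999 × 9.9800% + 0.2001 × 6.6174% = 9.3072%.

9.31%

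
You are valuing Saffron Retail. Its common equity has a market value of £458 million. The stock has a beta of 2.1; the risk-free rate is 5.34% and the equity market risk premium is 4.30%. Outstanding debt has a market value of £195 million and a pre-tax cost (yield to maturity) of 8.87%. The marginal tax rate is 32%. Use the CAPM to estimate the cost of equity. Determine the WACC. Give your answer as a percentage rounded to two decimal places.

11.88%

Cost of equity via CAPM: Re = 5.34% + 2.1 × 4.3% = 14.3700%.
Total capital V = 458 + 195 = 653.
Equity: weight = 458/653 = 0.7014; cost = 14.37%.
Debt: weight = 195/653 = 0.2986; after-tax cost = 8.87% × (1 − 32%) = 6.0316%.
WACC = 0.7014 × 14.3700% + 0.2986 × 6.0316% = 11.8800%.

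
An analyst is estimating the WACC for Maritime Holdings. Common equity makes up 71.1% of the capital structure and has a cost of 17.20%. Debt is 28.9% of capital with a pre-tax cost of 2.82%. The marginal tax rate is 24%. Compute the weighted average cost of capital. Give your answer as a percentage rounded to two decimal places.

12.85%

After-tax cost of debt = 2.82% × (1 − 24%) = 2.1432%.
WACC = 0.711 × 17.2000% + 0.289 × 2.1432% = 12.8486%.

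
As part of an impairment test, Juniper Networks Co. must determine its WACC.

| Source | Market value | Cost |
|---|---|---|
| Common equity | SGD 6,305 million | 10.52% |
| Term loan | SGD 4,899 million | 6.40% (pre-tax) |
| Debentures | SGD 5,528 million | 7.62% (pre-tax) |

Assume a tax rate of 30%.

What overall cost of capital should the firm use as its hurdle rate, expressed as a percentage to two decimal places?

Total capital V = 6305 + 4899 + 5528 = 16732.
Equity: weight = 6305/16732 = 0.3768; cost = 10.52%.
Term loan: weight = 4899/16732 = 0.2928; after-tax cost = 6.4% × (1 − 30%) = 4.4800%.
Debentures: weight = 5528/16732 = 0.3304; after-tax cost = 7.62% × (1 − 30%) = 5.3340%.
WACC = 0.3768 × 10.5200% + 0.2928 × 4.4800% + 0.3304 × 5.3340% = 7.0382%.

7.04%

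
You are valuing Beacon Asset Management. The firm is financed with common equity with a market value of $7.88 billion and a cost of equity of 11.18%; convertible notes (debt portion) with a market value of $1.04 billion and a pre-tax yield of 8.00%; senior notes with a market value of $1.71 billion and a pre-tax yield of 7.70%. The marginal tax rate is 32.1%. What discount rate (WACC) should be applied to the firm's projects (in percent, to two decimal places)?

Total capital V = 7.88 + 1.04 + 1.71 = 10.63.
Equity: weight = 7.88/10.63 = 0.7413; cost = 11.18%.
Convertible notes (debt portion): weight = 1.04/10.63 = 0.0978; after-tax cost = 8% × (1 − 32.1%) = 5.4320%.
Senior notes: weight = 1.71/10.63 = 0.1609; after-tax cost = 7.7% × (1 − 32.1%) = 5.2283%.
WACC = 0.7413 × 11.1800% + 0.0978 × 5.4320% + 0.1609 × 5.2283% = 9.6602%.

9.66%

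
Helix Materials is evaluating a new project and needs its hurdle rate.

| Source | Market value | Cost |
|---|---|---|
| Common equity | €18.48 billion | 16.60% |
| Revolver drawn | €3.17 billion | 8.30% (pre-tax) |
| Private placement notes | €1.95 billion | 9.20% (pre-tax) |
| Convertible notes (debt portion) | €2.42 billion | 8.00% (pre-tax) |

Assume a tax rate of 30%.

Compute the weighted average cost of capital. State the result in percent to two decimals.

13.50%

Total capital V = 18.48 + 3.17 + 1.95 + 2.42 = 26.02.
Equity: weight = 18.48/26.02 = 0.7102; cost = 16.6%.
Revolver drawn: weight = 3.17/26.02 = 0.1218; after-tax cost = 8.3% × (1 − 30%) = 5.8100%.
Private placement notes: weight = 1.95/26.02 = 0.0749; after-tax cost = 9.2% × (1 − 30%) = 6.4400%.
Convertible notes (debt portion): weight = 2.42/26.02 = 0.0930; after-tax cost = 8% × (1 − 30%) = 5.6000%.
WACC = 0.7102 × 16.6000% + 0.1218 × 5.8100% + 0.0749 × 6.4400% + 0.0930 × 5.6000% = 13.5010%.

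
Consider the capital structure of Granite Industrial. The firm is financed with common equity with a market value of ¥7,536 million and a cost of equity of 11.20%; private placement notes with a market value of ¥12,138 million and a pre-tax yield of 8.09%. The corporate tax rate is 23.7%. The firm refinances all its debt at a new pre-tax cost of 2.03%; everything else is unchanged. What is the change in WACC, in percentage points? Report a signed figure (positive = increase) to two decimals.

-2.85 pp

Current WACC:
Total capital V = 7536 + 12138 = 19674.
Equity: weight = 7536/19674 = 0.3830; cost = 11.2%.
Private placement notes: weight = 12138/19674 = 0.6170; after-tax cost = 8.09% × (1 − 23.7%) = 6.1727%.
WACC = 0.3830 × 11.2000% + 0.6170 × 6.1727% = 8.0984%.
After the change:
Total capital V = 7536 + 12138 = 19674.
Equity: weight = 7536/19674 = 0.3830; cost = 11.2%.
Private placement notes: weight = 12138/19674 = 0.6170; after-tax cost = 2.03% × (1 − 23.7%) = 1.5489%.
WACC = 0.3830 × 11.2000% + 0.6170 × 1.5489% = 5.2457%.
Change in WACC = 5.2457% − 8.0984% = -2.8527 pp.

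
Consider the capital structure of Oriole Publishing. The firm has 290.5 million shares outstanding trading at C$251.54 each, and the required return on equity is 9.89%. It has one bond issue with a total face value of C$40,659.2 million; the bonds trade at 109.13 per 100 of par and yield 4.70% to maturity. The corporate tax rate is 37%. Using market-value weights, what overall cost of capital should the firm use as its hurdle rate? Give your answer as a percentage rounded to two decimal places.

7.27%

Market value of equity E = 251.54 × 290.5m = 73072.37m. Market value of debt D = 40659.2m × 109.13/100 = 44371.38496m.
Total capital V = 73072.37 + 44371.38496 = 117443.75496.
Equity: weight = 73072.37/117443.75496 = 0.6222; cost = 9.89%.
Bonds outstanding: weight = 44371.38496/117443.75496 = 0.3778; after-tax cost = 4.7% × (1 − 37%) = 2.9610%.
WACC = 0.6222 × 9.8900% + 0.3778 × 2.9610% = 7.2722%.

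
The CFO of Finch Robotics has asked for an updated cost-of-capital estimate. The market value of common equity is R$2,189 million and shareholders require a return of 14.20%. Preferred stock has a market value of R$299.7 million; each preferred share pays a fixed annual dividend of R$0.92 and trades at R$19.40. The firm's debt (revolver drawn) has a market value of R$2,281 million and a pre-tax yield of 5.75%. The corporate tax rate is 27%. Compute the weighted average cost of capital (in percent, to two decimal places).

8.82%

Cost of preferred: Rp = 0.92 / 19.4 = 4.7423%.
Total capital V = 2189 + 299.7 + 2281 = 4769.7.
Equity: weight = 2189/4769.7 = 0.4589; cost = 14.2%.
Preferred: weight = 299.7/4769.7 = 0.0628; cost = 4.7423%.
Revolver drawn: weight = 2281/4769.7 = 0.4782; after-tax cost = 5.75% × (1 − 27%) = 4.1975%.
WACC = 0.4589 × 14.2000% + 0.0628 × 4.7423% + 0.4782 × 4.1975% = 8.8223%.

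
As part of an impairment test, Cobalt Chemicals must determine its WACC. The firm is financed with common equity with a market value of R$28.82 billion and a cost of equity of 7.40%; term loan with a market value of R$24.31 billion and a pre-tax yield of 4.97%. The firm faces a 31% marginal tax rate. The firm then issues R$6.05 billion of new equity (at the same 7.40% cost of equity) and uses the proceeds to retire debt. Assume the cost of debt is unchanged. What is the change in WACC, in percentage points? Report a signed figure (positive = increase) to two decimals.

+0.45 pp

Current WACC:
Total capital V = 28.82 + 24.31 = 53.13.
Equity: weight = 28.82/53.13 = 0.5424; cost = 7.4%.
Term loan: weight = 24.31/53.13 = 0.4576; after-tax cost = 4.97% × (1 − 31%) = 3.4293%.
WACC = 0.5424 × 7.4000% + 0.4576 × 3.4293% = 5.5832%.
After the change:
Total capital V = 34.87 + 18.26 = 53.13.
Equity: weight = 34.87/53.13 = 0.6563; cost = 7.4%.
Term loan: weight = 18.26/53.13 = 0.3437; after-tax cost = 4.97% × (1 − 31%) = 3.4293%.
WACC = 0.6563 × 7.4000% + 0.3437 × 3.4293% = 6.0353%.
Change in WACC = 6.0353% − 5.5832% = 0.4522 pp.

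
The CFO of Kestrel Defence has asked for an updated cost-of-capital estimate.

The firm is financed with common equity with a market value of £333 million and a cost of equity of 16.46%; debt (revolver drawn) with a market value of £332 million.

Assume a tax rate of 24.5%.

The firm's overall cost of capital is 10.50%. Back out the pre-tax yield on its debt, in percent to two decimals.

Total capital V = 333 + 332 = 665.
Equity weight = 333/665 = 0.5008.
Revolver drawn weight = 332/665 = 0.4992.
Equity contribution = 0.5008 × 16.46% = 8.2424%.
Remaining for debt = 10.5% − 8.2424% = 2.2576%.
Rd × (1 − 24.5%) × 0.4992 = 2.2576%  ⇒  Rd = 5.9895%.

5.99%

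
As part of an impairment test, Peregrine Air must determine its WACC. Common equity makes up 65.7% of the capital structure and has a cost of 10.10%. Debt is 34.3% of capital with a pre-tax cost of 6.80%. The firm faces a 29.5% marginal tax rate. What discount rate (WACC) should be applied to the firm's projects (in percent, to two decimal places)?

After-tax cost of debt = 6.8% × (1 − 29.5%) = 4.7940%.
WACC = 0.657 × 10.1000% + 0.343 × 4.7940% = 8.2800%.

8.28%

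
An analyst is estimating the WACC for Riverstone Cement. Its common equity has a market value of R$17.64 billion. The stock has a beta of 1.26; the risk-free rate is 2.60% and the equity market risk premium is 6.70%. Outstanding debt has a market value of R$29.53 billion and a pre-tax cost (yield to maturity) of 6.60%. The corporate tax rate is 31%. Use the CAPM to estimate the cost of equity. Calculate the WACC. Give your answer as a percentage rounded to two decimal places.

6.98%

Cost of equity via CAPM: Re = 2.6% + 1.26 × 6.7% = 11.0420%.
Total capital V = 17.64 + 29.53 = 47.17.
Equity: weight = 17.64/47.17 = 0.3740; cost = 11.042%.
Debt: weight = 29.53/47.17 = 0.6260; after-tax cost = 6.6% × (1 − 31%) = 4.5540%.
WACC = 0.3740 × 11.0420% + 0.6260 × 4.5540% = 6.9803%.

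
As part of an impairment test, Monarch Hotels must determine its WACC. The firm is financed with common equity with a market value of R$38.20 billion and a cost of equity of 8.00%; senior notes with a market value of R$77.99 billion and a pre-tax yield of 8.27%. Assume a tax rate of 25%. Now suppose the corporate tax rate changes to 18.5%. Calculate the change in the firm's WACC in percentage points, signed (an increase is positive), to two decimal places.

+0.36 pp

Current WACC:
Total capital V = 38.2 + 77.99 = 116.19.
Equity: weight = 38.2/116.19 = 0.3288; cost = 8%.
Senior notes: weight = 77.99/116.19 = 0.6712; after-tax cost = 8.27% × (1 − 25%) = 6.2025%.
WACC = 0.3288 × 8.0000% + 0.6712 × 6.2025% = 6.7935%.
After the change:
Total capital V = 38.2 + 77.99 = 116.19.
Equity: weight = 38.2/116.19 = 0.3288; cost = 8%.
Senior notes: weight = 77.99/116.19 = 0.6712; after-tax cost = 8.27% × (1 − 18.5%) = 6.7400%.
WACC = 0.3288 × 8.0000% + 0.6712 × 6.7400% = 7.1543%.
Change in WACC = 7.1543% − 6.7935% = 0.3608 pp.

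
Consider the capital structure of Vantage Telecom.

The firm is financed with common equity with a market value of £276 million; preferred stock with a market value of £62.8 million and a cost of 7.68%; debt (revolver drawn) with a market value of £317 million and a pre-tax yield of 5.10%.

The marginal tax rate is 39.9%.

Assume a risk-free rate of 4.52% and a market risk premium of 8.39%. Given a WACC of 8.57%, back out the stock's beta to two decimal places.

Total capital V = 276 + 62.8 + 317 = 655.8.
Equity weight = 276/655.8 = 0.4209.
Preferred weight = 62.8/655.8 = 0.0958.
Revolver drawn weight = 317/655.8 = 0.4834.
Debt contribution = 0.4834 × 5.1% × (1 − 39.9%) = 1.4816%.
Preferred contribution = 0.0958 × 7.68% = 0.7354%.
Required equity contribution = 8.57% − 2.2170% = 6.3530%  ⇒  Re = 15.0952%.
CAPM: 15.0952% = 4.52% + β × 8.39%  ⇒  β = 1.2604.

1.26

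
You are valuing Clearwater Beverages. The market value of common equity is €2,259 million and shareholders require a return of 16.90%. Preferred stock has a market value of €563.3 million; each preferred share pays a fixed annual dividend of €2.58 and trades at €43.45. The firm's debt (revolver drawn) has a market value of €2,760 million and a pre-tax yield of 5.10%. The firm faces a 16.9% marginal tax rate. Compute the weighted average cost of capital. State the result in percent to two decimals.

9.53%

Cost of preferred: Rp = 2.58 / 43.45 = 5.9379%.
Total capital V = 2259 + 563.3 + 2760 = 5582.3.
Equity: weight = 2259/5582.3 = 0.4047; cost = 16.9%.
Preferred: weight = 563.3/5582.3 = 0.1009; cost = 5.9379%.
Revolver drawn: weight = 2760/5582.3 = 0.4944; after-tax cost = 5.1% × (1 − 16.9%) = 4.2381%.
WACC = 0.4047 × 16.9000% + 0.1009 × 5.9379% + 0.4944 × 4.2381% = 9.5335%.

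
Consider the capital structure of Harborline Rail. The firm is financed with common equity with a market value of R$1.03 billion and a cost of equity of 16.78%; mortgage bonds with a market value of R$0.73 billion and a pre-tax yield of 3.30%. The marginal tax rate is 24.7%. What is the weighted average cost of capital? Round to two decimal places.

10.85%

Total capital V = 1.03 + 0.73 = 1.76.
Equity: weight = 1.03/1.76 = 0.5852; cost = 16.78%.
Mortgage bonds: weight = 0.73/1.76 = 0.4148; after-tax cost = 3.3% × (1 − 24.7%) = 2.4849%.
WACC = 0.5852 × 16.7800% + 0.4148 × 2.4849% = 10.8508%.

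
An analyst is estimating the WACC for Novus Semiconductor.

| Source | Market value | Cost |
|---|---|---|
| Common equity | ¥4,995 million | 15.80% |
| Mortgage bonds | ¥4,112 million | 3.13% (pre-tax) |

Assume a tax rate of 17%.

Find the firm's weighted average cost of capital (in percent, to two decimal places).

9.84%

Total capital V = 4995 + 4112 = 9107.
Equity: weight = 4995/9107 = 0.5485; cost = 15.8%.
Mortgage bonds: weight = 4112/9107 = 0.4515; after-tax cost = 3.13% × (1 − 17%) = 2.5979%.
WACC = 0.5485 × 15.8000% + 0.4515 × 2.5979% = 9.8390%.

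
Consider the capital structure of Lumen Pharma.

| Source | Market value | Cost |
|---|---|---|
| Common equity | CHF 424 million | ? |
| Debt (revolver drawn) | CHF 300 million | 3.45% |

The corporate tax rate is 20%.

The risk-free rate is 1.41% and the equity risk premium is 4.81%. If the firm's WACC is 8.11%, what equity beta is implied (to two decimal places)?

Total capital V = 424 + 300 = 724.
Equity weight = 424/724 = 0.5856.
Revolver drawn weight = 300/724 = 0.4144.
Debt contribution = 0.4144 × 3.45% × (1 − 20%) = 1.1436%.
Required equity contribution = 8.11% − 1.1436% = 6.9664%  ⇒  Re = 11.8954%.
CAPM: 11.8954% = 1.41% + β × 4.81%  ⇒  β = 2.1799.

2.18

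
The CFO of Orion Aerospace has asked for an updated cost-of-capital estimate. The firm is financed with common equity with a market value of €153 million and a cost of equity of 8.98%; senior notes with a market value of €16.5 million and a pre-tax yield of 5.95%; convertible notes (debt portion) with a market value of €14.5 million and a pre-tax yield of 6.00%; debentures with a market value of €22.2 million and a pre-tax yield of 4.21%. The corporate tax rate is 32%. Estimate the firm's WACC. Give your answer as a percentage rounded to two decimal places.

Total capital V = 153 + 16.5 + 14.5 + 22.2 = 206.2.
Equity: weight = 153/206.2 = 0.7420; cost = 8.98%.
Senior notes: weight = 16.5/206.2 = 0.0800; after-tax cost = 5.95% × (1 − 32%) = 4.0460%.
Convertible notes (debt portion): weight = 14.5/206.2 = 0.0703; after-tax cost = 6% × (1 − 32%) = 4.0800%.
Debentures: weight = 22.2/206.2 = 0.1077; after-tax cost = 4.21% × (1 − 32%) = 2.8628%.
WACC = 0.7420 × 8.9800% + 0.0800 × 4.0460% + 0.0703 × 4.0800% + 0.1077 × 2.8628% = 7.5820%.

7.58%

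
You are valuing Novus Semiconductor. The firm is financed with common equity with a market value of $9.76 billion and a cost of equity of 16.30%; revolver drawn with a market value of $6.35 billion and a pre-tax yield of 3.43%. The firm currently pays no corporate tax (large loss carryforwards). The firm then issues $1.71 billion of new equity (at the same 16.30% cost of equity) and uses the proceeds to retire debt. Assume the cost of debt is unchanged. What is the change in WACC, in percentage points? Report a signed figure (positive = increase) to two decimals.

Current WACC:
Total capital V = 9.76 + 6.35 = 16.11.
Equity: weight = 9.76/16.11 = 0.6058; cost = 16.3%.
Revolver drawn: weight = 6.35/16.11 = 0.3942; after-tax cost = 3.43% × (1 − 0%) = 3.4300%.
WACC = 0.6058 × 16.3000% + 0.3942 × 3.4300% = 11.2271%.
After the change:
Total capital V = 11.47 + 4.64 = 16.11.
Equity: weight = 11.47/16.11 = 0.7120; cost = 16.3%.
Revolver drawn: weight = 4.64/16.11 = 0.2880; after-tax cost = 3.43% × (1 − 0%) = 3.4300%.
WACC = 0.7120 × 16.3000% + 0.2880 × 3.4300% = 12.5932%.
Change in WACC = 12.5932% − 11.2271% = 1.3661 pp.

+1.37 pp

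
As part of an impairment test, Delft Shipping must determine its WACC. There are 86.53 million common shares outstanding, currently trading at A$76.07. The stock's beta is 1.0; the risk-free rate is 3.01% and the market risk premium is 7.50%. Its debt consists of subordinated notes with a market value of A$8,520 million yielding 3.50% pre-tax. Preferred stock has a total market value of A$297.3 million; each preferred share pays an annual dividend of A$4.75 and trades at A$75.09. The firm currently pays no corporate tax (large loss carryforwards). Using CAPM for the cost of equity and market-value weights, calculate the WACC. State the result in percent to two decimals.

Cost of equity via CAPM: Re = 3.01% + 1.0 × 7.5% = 10.5100%.
Cost of preferred: Rp = 4.75 / 75.09 = 6.3257%.
Market value of equity E = 76.07 × 86.53m = 6582.3371m.
Total capital V = 6582.3371 + 297.3 + 8520 = 15399.6371.
Equity: weight = 6582.3371/15399.6371 = 0.4274; cost = 10.51%.
Preferred: weight = 297.3/15399.6371 = 0.0193; cost = 6.3257%.
Subordinated notes: weight = 8520/15399.6371 = 0.5533; after-tax cost = 3.5% × (1 − 0%) = 3.5000%.
WACC = 0.4274 × 10.5100% + 0.0193 × 6.3257% + 0.5533 × 3.5000% = 6.5509%.

6.55%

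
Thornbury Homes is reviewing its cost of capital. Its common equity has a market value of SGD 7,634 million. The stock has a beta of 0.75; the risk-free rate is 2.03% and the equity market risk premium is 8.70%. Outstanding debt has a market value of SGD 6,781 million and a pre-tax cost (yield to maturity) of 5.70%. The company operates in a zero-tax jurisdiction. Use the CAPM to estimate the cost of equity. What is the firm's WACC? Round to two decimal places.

7.21%

Cost of equity via CAPM: Re = 2.03% + 0.75 × 8.7% = 8.5550%.
Total capital V = 7634 + 6781 = 14415.
Equity: weight = 7634/14415 = 0.5296; cost = 8.555%.
Debt: weight = 6781/14415 = 0.4704; after-tax cost = 5.7% × (1 − 0%) = 5.7000%.
WACC = 0.5296 × 8.5550% + 0.4704 × 5.7000% = 7.2120%.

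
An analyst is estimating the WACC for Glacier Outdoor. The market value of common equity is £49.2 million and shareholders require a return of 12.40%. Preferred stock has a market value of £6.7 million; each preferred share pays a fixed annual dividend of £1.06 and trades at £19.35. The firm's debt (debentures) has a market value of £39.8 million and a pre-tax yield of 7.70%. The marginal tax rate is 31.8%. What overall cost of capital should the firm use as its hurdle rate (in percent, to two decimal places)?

8.94%

Cost of preferred: Rp = 1.06 / 19.35 = 5.4780%.
Total capital V = 49.2 + 6.7 + 39.8 = 95.7.
Equity: weight = 49.2/95.7 = 0.5141; cost = 12.4%.
Preferred: weight = 6.7/95.7 = 0.0700; cost = 5.478%.
Debentures: weight = 39.8/95.7 = 0.4159; after-tax cost = 7.7% × (1 − 31.8%) = 5.2514%.
WACC = 0.5141 × 12.4000% + 0.0700 × 5.4780% + 0.4159 × 5.2514% = 8.9424%.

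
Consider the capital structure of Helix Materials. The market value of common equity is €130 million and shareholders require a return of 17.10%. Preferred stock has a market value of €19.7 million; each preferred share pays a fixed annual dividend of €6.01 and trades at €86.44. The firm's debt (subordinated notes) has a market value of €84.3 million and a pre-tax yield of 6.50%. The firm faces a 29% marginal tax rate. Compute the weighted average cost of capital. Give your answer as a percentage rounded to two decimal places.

11.75%

Cost of preferred: Rp = 6.01 / 86.44 = 6.9528%.
Total capital V = 130 + 19.7 + 84.3 = 234.
Equity: weight = 130/234 = 0.5556; cost = 17.1%.
Preferred: weight = 19.7/234 = 0.0842; cost = 6.9528%.
Subordinated notes: weight = 84.3/234 = 0.3603; after-tax cost = 6.5% × (1 − 29%) = 4.6150%.
WACC = 0.5556 × 17.1000% + 0.0842 × 6.9528% + 0.3603 × 4.6150% = 11.7479%.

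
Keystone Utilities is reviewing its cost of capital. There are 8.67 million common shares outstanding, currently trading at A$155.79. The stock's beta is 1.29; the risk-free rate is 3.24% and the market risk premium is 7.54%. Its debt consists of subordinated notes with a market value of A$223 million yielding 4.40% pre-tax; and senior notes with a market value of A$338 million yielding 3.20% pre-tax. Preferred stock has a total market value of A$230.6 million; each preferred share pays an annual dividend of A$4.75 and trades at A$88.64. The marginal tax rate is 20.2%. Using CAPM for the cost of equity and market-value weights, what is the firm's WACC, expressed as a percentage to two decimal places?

9.52%

Cost of equity via CAPM: Re = 3.24% + 1.29 × 7.54% = 12.9666%.
Cost of preferred: Rp = 4.75 / 88.64 = 5.3588%.
Market value of equity E = 155.79 × 8.67m = 1350.6993m.
Total capital V = 1350.6993 + 230.6 + 223 + 338 = 2142.2993.
Equity: weight = 1350.6993/2142.2993 = 0.6305; cost = 12.9666%.
Preferred: weight = 230.6/2142.2993 = 0.1076; cost = 5.3588%.
Subordinated notes: weight = 223/2142.2993 = 0.1041; after-tax cost = 4.4% × (1 − 20.2%) = 3.5112%.
Senior notes: weight = 338/2142.2993 = 0.1578; after-tax cost = 3.2% × (1 − 20.2%) = 2.5536%.
WACC = 0.6305 × 12.9666% + 0.1076 × 5.3588% + 0.1041 × 3.5112% + 0.1578 × 2.5536% = 9.5205%.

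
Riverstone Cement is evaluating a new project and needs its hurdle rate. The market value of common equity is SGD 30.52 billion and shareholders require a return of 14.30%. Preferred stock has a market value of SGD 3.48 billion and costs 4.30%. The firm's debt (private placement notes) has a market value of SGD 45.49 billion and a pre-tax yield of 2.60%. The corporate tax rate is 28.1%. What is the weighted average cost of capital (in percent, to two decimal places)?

6.75%

Total capital V = 30.52 + 3.48 + 45.49 = 79.49.
Equity: weight = 30.52/79.49 = 0.3839; cost = 14.3%.
Preferred: weight = 3.48/79.49 = 0.0438; cost = 4.3%.
Private placement notes: weight = 45.49/79.49 = 0.5723; after-tax cost = 2.6% × (1 − 28.1%) = 1.8694%.
WACC = 0.3839 × 14.3000% + 0.0438 × 4.3000% + 0.5723 × 1.8694% = 6.7485%.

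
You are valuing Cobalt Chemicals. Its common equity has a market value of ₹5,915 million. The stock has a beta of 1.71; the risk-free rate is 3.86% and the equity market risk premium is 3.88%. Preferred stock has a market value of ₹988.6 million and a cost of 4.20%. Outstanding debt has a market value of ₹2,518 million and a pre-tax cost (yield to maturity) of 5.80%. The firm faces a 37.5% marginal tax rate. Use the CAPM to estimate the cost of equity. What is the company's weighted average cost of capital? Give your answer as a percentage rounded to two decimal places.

8.00%

Cost of equity via CAPM: Re = 3.86% + 1.71 × 3.88% = 10.4948%.
Total capital V = 5915 + 988.6 + 2518 = 9421.6.
Equity: weight = 5915/9421.6 = 0.6278; cost = 10.4948%.
Preferred: weight = 988.6/9421.6 = 0.1049; cost = 4.2%.
Debt: weight = 2518/9421.6 = 0.2673; after-tax cost = 5.8% × (1 − 37.5%) = 3.6250%.
WACC = 0.6278 × 10.4948% + 0.1049 × 4.2000% + 0.2673 × 3.6250% = 7.9983%.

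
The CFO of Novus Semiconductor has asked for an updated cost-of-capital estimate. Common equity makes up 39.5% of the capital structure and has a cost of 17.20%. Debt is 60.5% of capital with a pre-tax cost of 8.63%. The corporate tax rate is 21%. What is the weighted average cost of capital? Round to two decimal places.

10.92%

After-tax cost of debt = 8.63% × (1 − 21%) = 6.8177%.
WACC = 0.395 × 17.2000% + 0.605 × 6.8177% = 10.9187%.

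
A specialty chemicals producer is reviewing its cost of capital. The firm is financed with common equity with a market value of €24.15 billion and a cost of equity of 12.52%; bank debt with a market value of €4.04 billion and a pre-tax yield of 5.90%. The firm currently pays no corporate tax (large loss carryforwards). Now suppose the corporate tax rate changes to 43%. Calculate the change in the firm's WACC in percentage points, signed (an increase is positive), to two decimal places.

-0.36 pp

Current WACC:
Total capital V = 24.15 + 4.04 = 28.19.
Equity: weight = 24.15/28.19 = 0.8567; cost = 12.52%.
Bank debt: weight = 4.04/28.19 = 0.1433; after-tax cost = 5.9% × (1 − 0%) = 5.9000%.
WACC = 0.8567 × 12.5200% + 0.1433 × 5.9000% = 11.5713%.
After the change:
Total capital V = 24.15 + 4.04 = 28.19.
Equity: weight = 24.15/28.19 = 0.8567; cost = 12.52%.
Bank debt: weight = 4.04/28.19 = 0.1433; after-tax cost = 5.9% × (1 − 43%) = 3.3630%.
WACC = 0.8567 × 12.5200% + 0.1433 × 3.3630% = 11.2077%.
Change in WACC = 11.2077% − 11.5713% = -0.3636 pp.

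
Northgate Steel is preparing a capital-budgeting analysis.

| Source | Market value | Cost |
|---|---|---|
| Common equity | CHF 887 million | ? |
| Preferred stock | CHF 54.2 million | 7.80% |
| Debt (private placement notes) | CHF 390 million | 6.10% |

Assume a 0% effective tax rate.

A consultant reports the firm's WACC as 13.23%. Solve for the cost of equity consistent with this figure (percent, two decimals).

Total capital V = 887 + 54.2 + 390 = 1331.2.
Equity weight = 887/1331.2 = 0.6663.
Preferred weight = 54.2/1331.2 = 0.0407.
Private placement notes weight = 390/1331.2 = 0.2930.
Debt contribution = 0.2930 × 6.1% × (1 − 0%) = 1.7871%.
Preferred contribution = 0.0407 × 7.8% = 0.3176%.
Required equity contribution = 13.23% − 2.1047% = 11.1253%.
Re = 11.1253% / 0.6663 = 16.6967%.

16.70%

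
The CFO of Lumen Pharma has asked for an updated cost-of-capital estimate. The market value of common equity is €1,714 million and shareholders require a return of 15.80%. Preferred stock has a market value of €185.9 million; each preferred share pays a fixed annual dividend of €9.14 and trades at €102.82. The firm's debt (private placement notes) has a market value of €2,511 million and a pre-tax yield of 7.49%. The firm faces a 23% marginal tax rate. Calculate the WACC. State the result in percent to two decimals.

Cost of preferred: Rp = 9.14 / 102.82 = 8.8893%.
Total capital V = 1714 + 185.9 + 2511 = 4410.9.
Equity: weight = 1714/4410.9 = 0.3886; cost = 15.8%.
Preferred: weight = 185.9/4410.9 = 0.0421; cost = 8.8893%.
Private placement notes: weight = 2511/4410.9 = 0.5693; after-tax cost = 7.49% × (1 − 23%) = 5.7673%.
WACC = 0.3886 × 15.8000% + 0.0421 × 8.8893% + 0.5693 × 5.7673% = 9.7974%.

9.80%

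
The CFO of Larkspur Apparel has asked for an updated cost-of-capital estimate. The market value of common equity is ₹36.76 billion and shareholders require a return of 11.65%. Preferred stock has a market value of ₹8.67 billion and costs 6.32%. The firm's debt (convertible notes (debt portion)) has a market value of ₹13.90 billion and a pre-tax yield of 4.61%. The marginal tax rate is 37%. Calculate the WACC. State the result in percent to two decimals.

8.82%

Total capital V = 36.76 + 8.67 + 13.9 = 59.33.
Equity: weight = 36.76/59.33 = 0.6196; cost = 11.65%.
Preferred: weight = 8.67/59.33 = 0.1461; cost = 6.32%.
Convertible notes (debt portion): weight = 13.9/59.33 = 0.2343; after-tax cost = 4.61% × (1 − 37%) = 2.9043%.
WACC = 0.6196 × 11.6500% + 0.1461 × 6.3200% + 0.2343 × 2.9043% = 8.8222%.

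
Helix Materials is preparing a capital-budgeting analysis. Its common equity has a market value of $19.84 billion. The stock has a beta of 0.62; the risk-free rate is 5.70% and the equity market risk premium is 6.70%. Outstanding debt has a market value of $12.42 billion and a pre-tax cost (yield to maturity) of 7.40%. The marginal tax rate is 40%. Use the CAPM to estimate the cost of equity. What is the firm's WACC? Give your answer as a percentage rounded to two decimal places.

7.77%

Cost of equity via CAPM: Re = 5.7% + 0.62 × 6.7% = 9.8540%.
Total capital V = 19.84 + 12.42 = 32.26.
Equity: weight = 19.84/32.26 = 0.6150; cost = 9.854%.
Debt: weight = 12.42/32.26 = 0.3850; after-tax cost = 7.4% × (1 − 40%) = 4.4400%.
WACC = 0.6150 × 9.8540% + 0.3850 × 4.4400% = 7.7696%.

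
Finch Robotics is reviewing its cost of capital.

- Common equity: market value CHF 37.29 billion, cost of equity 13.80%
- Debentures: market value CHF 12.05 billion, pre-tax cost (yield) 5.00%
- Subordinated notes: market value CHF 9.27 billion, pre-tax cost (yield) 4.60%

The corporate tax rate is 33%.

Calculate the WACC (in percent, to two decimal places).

Total capital V = 37.29 + 12.05 + 9.27 = 58.61.
Equity: weight = 37.29/58.61 = 0.6362; cost = 13.8%.
Debentures: weight = 12.05/58.61 = 0.2056; after-tax cost = 5% × (1 − 33%) = 3.3500%.
Subordinated notes: weight = 9.27/58.61 = 0.1582; after-tax cost = 4.6% × (1 − 33%) = 3.0820%.
WACC = 0.6362 × 13.8000% + 0.2056 × 3.3500% + 0.1582 × 3.0820% = 9.9563%.

9.96%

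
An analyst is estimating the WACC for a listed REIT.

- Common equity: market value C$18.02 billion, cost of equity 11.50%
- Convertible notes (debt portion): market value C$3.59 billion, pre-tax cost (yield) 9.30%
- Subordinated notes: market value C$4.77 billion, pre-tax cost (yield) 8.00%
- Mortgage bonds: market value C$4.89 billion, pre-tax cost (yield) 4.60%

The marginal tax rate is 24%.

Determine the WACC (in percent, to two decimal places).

8.91%

Total capital V = 18.02 + 3.59 + 4.77 + 4.89 = 31.27.
Equity: weight = 18.02/31.27 = 0.5763; cost = 11.5%.
Convertible notes (debt portion): weight = 3.59/31.27 = 0.1148; after-tax cost = 9.3% × (1 − 24%) = 7.0680%.
Subordinated notes: weight = 4.77/31.27 = 0.1525; after-tax cost = 8% × (1 − 24%) = 6.0800%.
Mortgage bonds: weight = 4.89/31.27 = 0.1564; after-tax cost = 4.6% × (1 − 24%) = 3.4960%.
WACC = 0.5763 × 11.5000% + 0.1148 × 7.0680% + 0.1525 × 6.0800% + 0.1564 × 3.4960% = 8.9127%.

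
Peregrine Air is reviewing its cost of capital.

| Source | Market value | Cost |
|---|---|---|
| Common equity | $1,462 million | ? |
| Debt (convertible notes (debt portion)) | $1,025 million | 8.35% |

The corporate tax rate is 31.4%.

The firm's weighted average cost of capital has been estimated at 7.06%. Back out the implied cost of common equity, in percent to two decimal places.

7.99%

Total capital V = 1462 + 1025 = 2487.
Equity weight = 1462/2487 = 0.5879.
Convertible notes (debt portion) weight = 1025/2487 = 0.4121.
Debt contribution = 0.4121 × 8.35% × (1 − 31.4%) = 2.3608%.
Required equity contribution = 7.06% − 2.3608% = 4.6992%.
Re = 4.6992% / 0.5879 = 7.9938%.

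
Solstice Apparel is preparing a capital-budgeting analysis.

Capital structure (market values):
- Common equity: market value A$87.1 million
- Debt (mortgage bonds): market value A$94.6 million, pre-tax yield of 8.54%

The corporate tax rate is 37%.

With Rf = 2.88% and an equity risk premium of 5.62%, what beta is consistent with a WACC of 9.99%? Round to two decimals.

Total capital V = 87.1 + 94.6 = 181.7.
Equity weight = 87.1/181.7 = 0.4794.
Mortgage bonds weight = 94.6/181.7 = 0.5206.
Debt contribution = 0.5206 × 8.54% × (1 − 37%) = 2.8011%.
Required equity contribution = 9.99% − 2.8011% = 7.1889%  ⇒  Re = 14.9967%.
CAPM: 14.9967% = 2.88% + β × 5.62%  ⇒  β = 2.1560.

2.16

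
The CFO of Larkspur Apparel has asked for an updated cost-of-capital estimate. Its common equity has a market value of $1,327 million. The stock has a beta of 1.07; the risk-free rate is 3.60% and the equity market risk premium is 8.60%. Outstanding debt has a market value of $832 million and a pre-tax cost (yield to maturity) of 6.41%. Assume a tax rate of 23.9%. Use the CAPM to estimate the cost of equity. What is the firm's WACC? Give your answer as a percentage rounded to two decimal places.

9.75%

Cost of equity via CAPM: Re = 3.6% + 1.07 × 8.6% = 12.8020%.
Total capital V = 1327 + 832 = 2159.
Equity: weight = 1327/2159 = 0.6146; cost = 12.802%.
Debt: weight = 832/2159 = 0.3854; after-tax cost = 6.41% × (1 − 23.9%) = 4.8780%.
WACC = 0.6146 × 12.8020% + 0.3854 × 4.8780% = 9.7484%.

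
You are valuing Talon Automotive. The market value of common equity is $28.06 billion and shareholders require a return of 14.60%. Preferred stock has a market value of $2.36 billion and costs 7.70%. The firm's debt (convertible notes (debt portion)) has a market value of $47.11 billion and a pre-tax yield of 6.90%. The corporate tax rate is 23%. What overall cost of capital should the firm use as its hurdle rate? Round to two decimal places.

Total capital V = 28.06 + 2.36 + 47.11 = 77.53.
Equity: weight = 28.06/77.53 = 0.3619; cost = 14.6%.
Preferred: weight = 2.36/77.53 = 0.0304; cost = 7.7%.
Convertible notes (debt portion): weight = 47.11/77.53 = 0.6076; after-tax cost = 6.9% × (1 − 23%) = 5.3130%.
WACC = 0.3619 × 14.6000% + 0.0304 × 7.7000% + 0.6076 × 5.3130% = 8.7469%.

8.75%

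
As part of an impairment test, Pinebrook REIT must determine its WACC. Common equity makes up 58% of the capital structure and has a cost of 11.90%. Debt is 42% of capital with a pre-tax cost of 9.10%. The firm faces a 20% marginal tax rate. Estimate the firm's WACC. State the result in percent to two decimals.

9.96%

After-tax cost of debt = 9.1% × (1 − 20%) = 7.2800%.
WACC = 0.580 × 11.9000% + 0.420 × 7.2800% = 9.9596%.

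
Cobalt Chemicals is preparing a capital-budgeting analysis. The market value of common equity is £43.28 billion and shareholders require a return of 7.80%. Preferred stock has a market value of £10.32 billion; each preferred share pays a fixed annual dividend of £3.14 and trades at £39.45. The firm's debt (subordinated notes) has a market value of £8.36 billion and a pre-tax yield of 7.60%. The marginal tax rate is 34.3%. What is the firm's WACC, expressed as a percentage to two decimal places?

7.45%

Cost of preferred: Rp = 3.14 / 39.45 = 7.9594%.
Total capital V = 43.28 + 10.32 + 8.36 = 61.96.
Equity: weight = 43.28/61.96 = 0.6985; cost = 7.8%.
Preferred: weight = 10.32/61.96 = 0.1666; cost = 7.9594%.
Subordinated notes: weight = 8.36/61.96 = 0.1349; after-tax cost = 7.6% × (1 − 34.3%) = 4.9932%.
WACC = 0.6985 × 7.8000% + 0.1666 × 7.9594% + 0.1349 × 4.9932% = 7.4478%.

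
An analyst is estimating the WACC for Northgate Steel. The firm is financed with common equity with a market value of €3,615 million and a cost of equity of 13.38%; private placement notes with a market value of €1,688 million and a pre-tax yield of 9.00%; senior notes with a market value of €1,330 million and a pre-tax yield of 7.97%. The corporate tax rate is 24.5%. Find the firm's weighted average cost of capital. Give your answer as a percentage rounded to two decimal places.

Total capital V = 3615 + 1688 + 1330 = 6633.
Equity: weight = 3615/6633 = 0.5450; cost = 13.38%.
Private placement notes: weight = 1688/6633 = 0.2545; after-tax cost = 9% × (1 − 24.5%) = 6.7950%.
Senior notes: weight = 1330/6633 = 0.2005; after-tax cost = 7.97% × (1 − 24.5%) = 6.0173%.
WACC = 0.5450 × 13.3800% + 0.2545 × 6.7950% + 0.2005 × 6.0173% = 10.2279%.

10.23%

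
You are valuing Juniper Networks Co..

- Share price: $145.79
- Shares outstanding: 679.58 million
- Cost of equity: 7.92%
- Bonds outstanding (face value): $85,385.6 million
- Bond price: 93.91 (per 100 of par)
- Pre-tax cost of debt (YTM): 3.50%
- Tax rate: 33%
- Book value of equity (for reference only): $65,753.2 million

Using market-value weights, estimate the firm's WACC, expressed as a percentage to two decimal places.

5.43%

Market value of equity E = 145.79 × 679.58m = 99075.9682m. Market value of debt D = 85385.6m × 93.91/100 = 80185.61696m.
Total capital V = 99075.9682 + 80185.61696 = 179261.58516.
Equity: weight = 99075.9682/179261.58516 = 0.5527; cost = 7.92%.
Bonds outstanding: weight = 80185.61696/179261.58516 = 0.4473; after-tax cost = 3.5% × (1 − 33%) = 2.3450%.
WACC = 0.5527 × 7.9200% + 0.4473 × 2.3450% = 5.4262%.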